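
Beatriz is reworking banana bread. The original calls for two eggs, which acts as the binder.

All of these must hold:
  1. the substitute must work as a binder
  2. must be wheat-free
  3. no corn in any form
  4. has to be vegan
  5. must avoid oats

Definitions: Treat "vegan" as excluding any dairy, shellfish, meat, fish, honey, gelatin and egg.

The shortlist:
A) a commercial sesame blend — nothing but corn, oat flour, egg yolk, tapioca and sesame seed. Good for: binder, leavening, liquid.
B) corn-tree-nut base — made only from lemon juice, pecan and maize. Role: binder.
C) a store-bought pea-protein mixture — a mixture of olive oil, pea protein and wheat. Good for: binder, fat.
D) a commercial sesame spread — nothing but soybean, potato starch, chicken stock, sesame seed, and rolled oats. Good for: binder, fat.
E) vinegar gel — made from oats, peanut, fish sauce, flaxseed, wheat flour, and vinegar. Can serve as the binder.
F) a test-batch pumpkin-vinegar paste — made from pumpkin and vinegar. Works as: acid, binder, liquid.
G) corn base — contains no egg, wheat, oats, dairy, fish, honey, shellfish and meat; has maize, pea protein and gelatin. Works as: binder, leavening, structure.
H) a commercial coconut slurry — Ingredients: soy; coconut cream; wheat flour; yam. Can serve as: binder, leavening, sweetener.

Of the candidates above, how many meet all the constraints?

A: has egg yolk, so not vegan; has corn, so not corn-free (and 1 more) — out
B: has maize, so not corn-free — no
C: has wheat, so not wheat-free — reject
D: has chicken stock, so not vegan; has rolled oats, so not oat-free — out
E: has fish sauce, so not vegan; has wheat flour, so not wheat-free (and 1 more) — no
F: every rule checks out — OK
G: has gelatin, so not vegan; has maize, so not corn-free — reject
H: has wheat flour, so not wheat-free — reject

1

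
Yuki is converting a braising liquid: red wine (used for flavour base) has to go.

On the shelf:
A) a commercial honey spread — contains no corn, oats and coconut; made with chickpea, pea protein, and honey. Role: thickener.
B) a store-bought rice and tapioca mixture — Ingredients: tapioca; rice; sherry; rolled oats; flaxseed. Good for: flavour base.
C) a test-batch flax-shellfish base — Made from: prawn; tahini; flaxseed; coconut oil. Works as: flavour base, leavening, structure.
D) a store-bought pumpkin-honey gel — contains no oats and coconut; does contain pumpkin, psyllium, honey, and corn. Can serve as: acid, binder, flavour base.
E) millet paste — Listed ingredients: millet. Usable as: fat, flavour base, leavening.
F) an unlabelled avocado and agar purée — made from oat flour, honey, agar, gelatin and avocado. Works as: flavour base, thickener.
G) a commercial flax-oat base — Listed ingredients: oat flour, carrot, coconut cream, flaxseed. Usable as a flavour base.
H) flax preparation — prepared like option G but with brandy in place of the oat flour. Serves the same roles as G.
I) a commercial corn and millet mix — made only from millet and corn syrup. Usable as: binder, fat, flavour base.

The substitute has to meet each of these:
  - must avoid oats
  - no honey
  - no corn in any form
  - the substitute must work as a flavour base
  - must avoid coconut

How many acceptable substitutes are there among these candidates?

A: not usable as a flavour base; has honey, so not honey-free — reject
B: has rolled oats, so not oat-free — reject
C: has coconut oil, so not coconut-free — no
D: has honey, so not honey-free; has corn, so not corn-free — reject
E: works as a flavour base, no honey, no oats — valid
F: has honey, so not honey-free; has oat flour, so not oat-free — no
G: has oat flour, so not oat-free; has coconut cream, so not coconut-free — out
H: has coconut cream, so not coconut-free — reject
I: has corn syrup, so not corn-free — no

1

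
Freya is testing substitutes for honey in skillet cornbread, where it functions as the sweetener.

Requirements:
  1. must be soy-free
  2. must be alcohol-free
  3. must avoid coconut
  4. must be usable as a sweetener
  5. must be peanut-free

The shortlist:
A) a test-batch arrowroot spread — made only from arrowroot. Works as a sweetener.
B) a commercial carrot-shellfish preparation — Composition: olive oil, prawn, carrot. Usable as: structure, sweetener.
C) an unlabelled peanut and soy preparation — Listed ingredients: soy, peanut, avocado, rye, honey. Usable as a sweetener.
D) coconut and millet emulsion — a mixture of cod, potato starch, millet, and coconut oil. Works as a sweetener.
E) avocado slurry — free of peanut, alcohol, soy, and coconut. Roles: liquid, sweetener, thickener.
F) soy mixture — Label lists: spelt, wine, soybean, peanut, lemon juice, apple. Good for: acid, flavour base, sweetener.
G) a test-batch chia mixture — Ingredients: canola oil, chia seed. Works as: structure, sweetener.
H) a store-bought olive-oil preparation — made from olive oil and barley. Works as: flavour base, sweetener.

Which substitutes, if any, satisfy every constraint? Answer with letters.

A, B, E, G, H

A: nothing on the exclusion list — valid
B: only prawn, carrot, and olive oil; none excluded — keep
C: has soy, so not soy-free; has peanut, so not peanut-free — reject
D: has coconut oil, so not coconut-free — out
E: works as a sweetener, no peanut, no alcohol — OK
F: has soybean, so not soy-free; has peanut, so not peanut-free (and 1 more) — reject
G: only canola oil and chia seed; none excluded — OK
H: only barley and olive oil; none excluded — valid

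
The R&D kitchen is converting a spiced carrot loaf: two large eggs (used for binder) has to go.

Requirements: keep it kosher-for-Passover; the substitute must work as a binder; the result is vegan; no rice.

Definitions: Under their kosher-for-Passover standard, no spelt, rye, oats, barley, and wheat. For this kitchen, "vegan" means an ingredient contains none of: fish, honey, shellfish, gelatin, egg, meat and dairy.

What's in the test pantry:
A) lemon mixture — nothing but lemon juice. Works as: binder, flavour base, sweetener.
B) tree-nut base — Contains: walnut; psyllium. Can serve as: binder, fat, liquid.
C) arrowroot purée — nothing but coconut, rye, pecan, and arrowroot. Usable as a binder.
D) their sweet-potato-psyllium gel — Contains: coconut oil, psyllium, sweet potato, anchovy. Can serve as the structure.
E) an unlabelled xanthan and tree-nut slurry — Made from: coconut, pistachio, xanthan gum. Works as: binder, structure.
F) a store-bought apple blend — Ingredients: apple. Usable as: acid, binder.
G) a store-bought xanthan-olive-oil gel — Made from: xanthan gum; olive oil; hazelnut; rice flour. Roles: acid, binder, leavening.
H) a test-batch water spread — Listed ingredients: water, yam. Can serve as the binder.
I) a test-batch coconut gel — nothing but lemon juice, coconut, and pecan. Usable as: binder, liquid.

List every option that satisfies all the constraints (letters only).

A, B, E, F, H, I

A: works as a binder, kosher-for-Passover, vegan — keep
B: every rule checks out — OK
C: has rye, so not kosher-for-Passover — no
D: not usable as a binder; has anchovy, so not vegan — out
E: all constraints satisfied — OK
F: only apple; none excluded — valid
G: has rice flour, so not rice-free — no
H: nothing on the exclusion list — valid
I: only coconut, pecan and lemon juice; none excluded — OK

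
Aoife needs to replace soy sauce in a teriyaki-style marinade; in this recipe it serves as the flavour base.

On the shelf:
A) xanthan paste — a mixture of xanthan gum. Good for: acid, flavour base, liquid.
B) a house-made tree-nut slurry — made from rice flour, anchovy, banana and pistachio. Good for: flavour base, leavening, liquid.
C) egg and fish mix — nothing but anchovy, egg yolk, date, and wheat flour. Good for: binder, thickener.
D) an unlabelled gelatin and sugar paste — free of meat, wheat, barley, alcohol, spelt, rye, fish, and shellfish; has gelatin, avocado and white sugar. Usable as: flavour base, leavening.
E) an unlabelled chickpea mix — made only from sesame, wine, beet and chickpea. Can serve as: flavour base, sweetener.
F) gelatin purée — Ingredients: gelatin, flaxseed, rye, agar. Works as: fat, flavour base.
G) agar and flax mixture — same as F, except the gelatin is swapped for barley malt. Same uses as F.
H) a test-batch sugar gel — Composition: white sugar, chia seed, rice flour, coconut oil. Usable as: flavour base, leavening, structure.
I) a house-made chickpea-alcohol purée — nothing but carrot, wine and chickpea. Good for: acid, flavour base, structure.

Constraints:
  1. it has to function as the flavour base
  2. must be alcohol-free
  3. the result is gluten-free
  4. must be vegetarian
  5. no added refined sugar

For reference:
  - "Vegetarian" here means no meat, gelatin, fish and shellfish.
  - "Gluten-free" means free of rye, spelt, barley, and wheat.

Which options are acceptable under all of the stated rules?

A: all constraints satisfied — keep
B: has anchovy, so not vegetarian — reject
C: not usable as a flavour base; has anchovy, so not vegetarian (and 1 more) — reject
D: has gelatin, so not vegetarian; has white sugar, so not no-added-sugar — out
E: has wine, so not alcohol-free — no
F: has gelatin, so not vegetarian; has rye, so not gluten-free — reject
G: has barley malt, so not gluten-free — no
H: has white sugar, so not no-added-sugar — no
I: has wine, so not alcohol-free — no

A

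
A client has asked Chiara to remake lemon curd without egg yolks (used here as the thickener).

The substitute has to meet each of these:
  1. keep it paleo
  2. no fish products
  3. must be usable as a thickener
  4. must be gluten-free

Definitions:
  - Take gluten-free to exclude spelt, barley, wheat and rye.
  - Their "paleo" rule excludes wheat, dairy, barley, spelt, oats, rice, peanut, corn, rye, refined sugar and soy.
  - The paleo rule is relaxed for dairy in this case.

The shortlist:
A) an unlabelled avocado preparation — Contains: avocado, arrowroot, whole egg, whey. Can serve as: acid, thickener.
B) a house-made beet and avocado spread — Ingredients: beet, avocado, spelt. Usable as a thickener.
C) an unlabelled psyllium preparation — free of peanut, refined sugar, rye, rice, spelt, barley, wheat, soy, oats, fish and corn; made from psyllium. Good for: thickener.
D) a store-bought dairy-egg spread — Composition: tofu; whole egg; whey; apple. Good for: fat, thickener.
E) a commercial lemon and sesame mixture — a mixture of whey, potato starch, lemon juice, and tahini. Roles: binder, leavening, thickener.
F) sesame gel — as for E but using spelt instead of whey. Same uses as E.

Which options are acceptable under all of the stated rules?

A, C, E

A: dairy is permitted under the paleo carve-out; nothing else excluded — OK
B: has spelt, so not gluten-free; has spelt, so not paleo — reject
C: works as a thickener, no fish, paleo — keep
D: has tofu, so not paleo — no
E: dairy is permitted under the paleo carve-out; nothing else excluded — valid
F: has spelt, so not gluten-free; has spelt, so not paleo — reject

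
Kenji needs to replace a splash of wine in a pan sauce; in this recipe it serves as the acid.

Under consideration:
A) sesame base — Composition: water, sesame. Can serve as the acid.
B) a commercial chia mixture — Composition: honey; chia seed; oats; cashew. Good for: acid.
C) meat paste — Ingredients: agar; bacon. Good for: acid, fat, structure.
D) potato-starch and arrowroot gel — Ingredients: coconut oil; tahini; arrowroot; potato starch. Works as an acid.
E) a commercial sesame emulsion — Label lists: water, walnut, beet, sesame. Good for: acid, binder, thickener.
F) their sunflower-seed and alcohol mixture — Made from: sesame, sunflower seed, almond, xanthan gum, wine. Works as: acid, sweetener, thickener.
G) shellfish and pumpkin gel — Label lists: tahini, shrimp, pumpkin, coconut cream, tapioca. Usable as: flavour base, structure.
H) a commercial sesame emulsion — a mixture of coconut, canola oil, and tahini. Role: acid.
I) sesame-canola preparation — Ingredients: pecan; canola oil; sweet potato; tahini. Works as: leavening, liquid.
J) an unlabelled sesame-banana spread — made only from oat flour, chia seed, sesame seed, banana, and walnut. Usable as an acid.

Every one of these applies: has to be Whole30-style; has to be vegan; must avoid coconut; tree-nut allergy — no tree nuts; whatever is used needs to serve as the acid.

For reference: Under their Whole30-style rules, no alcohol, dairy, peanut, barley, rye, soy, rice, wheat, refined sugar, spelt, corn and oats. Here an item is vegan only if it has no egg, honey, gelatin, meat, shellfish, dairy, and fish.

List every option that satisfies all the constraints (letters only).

A: every rule checks out — keep
B: has oats, so not Whole30-style; has honey, so not vegan (and 1 more) — reject
C: has bacon, so not vegan — no
D: has coconut oil, so not coconut-free — reject
E: has walnut, so not tree-nut-free — out
F: has wine, so not Whole30-style; has almond, so not tree-nut-free — no
G: not usable as an acid; has shrimp, so not vegan (and 1 more) — out
H: has coconut, so not coconut-free — no
I: not usable as an acid; has pecan, so not tree-nut-free — out
J: has oat flour, so not Whole30-style; has walnut, so not tree-nut-free — reject

A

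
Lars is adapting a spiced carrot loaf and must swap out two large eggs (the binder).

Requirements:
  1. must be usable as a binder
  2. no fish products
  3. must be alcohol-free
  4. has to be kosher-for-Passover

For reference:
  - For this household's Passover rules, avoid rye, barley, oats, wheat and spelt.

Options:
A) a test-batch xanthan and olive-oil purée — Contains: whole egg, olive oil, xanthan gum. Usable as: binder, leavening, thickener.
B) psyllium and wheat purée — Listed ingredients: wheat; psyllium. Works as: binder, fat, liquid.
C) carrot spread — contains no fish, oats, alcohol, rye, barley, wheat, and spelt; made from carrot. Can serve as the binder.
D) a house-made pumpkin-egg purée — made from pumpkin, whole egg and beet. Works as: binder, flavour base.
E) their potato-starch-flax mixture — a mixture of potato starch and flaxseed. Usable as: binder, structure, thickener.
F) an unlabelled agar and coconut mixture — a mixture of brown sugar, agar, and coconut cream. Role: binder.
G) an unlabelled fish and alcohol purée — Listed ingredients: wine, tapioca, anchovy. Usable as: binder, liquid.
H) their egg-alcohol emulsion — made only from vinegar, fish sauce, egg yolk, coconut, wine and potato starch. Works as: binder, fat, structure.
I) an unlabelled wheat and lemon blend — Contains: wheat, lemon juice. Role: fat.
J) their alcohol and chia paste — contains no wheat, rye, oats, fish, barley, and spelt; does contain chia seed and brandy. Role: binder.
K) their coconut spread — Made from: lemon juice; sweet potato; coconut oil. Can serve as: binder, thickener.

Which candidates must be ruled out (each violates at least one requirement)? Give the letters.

A: works as a binder, no fish, no alcohol — keep
B: has wheat, so not kosher-for-Passover — no
C: no fish, kosher-for-Passover — keep
D: kosher-for-Passover, no fish — keep
E: no fish, kosher-for-Passover — valid
F: only coconut cream, brown sugar and agar; none excluded — keep
G: has wine, so not alcohol-free; has anchovy, so not fish-free — no
H: has wine, so not alcohol-free; has fish sauce, so not fish-free — no
I: not usable as a binder; has wheat, so not kosher-for-Passover — no
J: has brandy, so not alcohol-free — reject
K: only coconut oil, lemon juice and sweet potato; none excluded — valid

B, G, H, I, J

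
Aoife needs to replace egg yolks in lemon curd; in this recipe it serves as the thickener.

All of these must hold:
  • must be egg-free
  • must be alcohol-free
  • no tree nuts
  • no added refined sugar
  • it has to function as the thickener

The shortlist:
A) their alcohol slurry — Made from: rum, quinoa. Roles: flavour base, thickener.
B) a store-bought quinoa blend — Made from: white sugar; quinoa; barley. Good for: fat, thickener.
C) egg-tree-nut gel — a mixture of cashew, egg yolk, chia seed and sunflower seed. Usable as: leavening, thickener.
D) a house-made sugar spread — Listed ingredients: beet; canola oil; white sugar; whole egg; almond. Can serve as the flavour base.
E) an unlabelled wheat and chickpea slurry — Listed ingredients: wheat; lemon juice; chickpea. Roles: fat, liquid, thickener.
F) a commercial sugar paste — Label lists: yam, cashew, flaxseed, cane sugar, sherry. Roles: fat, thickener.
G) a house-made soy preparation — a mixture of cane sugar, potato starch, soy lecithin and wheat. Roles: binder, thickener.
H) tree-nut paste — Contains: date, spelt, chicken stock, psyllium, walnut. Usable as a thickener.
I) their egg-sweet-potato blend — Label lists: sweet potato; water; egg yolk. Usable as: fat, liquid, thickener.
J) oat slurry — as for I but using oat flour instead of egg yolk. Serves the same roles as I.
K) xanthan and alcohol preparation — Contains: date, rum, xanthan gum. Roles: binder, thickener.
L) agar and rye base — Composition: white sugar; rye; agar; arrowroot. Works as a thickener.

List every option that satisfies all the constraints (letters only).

A: has rum, so not alcohol-free — out
B: has white sugar, so not no-added-sugar — no
C: has cashew, so not tree-nut-free; has egg yolk, so not egg-free — no
D: not usable as a thickener; has white sugar, so not no-added-sugar (and 2 more) — reject
E: all constraints satisfied — OK
F: has sherry, so not alcohol-free; has cane sugar, so not no-added-sugar (and 1 more) — no
G: has cane sugar, so not no-added-sugar — out
H: has walnut, so not tree-nut-free — out
I: has egg yolk, so not egg-free — no
J: no alcohol, no tree nuts — keep
K: has rum, so not alcohol-free — reject
L: has white sugar, so not no-added-sugar — no

E, J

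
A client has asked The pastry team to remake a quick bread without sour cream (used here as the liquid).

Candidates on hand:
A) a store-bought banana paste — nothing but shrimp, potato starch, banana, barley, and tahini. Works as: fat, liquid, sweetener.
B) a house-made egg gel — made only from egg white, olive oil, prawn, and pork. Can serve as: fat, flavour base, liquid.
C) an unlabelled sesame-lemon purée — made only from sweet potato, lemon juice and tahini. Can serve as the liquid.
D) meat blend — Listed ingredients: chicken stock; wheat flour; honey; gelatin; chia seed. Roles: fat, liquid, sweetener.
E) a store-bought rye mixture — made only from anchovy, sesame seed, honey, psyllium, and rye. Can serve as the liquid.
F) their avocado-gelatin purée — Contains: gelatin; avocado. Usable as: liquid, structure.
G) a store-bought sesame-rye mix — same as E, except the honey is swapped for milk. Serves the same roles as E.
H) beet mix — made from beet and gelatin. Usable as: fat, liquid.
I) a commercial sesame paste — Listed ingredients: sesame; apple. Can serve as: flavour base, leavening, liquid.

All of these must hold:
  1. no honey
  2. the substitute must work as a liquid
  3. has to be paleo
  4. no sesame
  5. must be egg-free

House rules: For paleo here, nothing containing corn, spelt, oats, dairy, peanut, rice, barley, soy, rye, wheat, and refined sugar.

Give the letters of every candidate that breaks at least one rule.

A, B, C, D, E, G, I

A: has barley, so not paleo; has tahini, so not sesame-free — no
B: has egg white, so not egg-free — out
C: has tahini, so not sesame-free — out
D: has wheat flour, so not paleo; has honey, so not honey-free — reject
E: has rye, so not paleo; has sesame seed, so not sesame-free (and 1 more) — out
F: only gelatin and avocado; none excluded — valid
G: has milk, so not paleo; has sesame seed, so not sesame-free — out
H: paleo, no honey — keep
I: has sesame, so not sesame-free — no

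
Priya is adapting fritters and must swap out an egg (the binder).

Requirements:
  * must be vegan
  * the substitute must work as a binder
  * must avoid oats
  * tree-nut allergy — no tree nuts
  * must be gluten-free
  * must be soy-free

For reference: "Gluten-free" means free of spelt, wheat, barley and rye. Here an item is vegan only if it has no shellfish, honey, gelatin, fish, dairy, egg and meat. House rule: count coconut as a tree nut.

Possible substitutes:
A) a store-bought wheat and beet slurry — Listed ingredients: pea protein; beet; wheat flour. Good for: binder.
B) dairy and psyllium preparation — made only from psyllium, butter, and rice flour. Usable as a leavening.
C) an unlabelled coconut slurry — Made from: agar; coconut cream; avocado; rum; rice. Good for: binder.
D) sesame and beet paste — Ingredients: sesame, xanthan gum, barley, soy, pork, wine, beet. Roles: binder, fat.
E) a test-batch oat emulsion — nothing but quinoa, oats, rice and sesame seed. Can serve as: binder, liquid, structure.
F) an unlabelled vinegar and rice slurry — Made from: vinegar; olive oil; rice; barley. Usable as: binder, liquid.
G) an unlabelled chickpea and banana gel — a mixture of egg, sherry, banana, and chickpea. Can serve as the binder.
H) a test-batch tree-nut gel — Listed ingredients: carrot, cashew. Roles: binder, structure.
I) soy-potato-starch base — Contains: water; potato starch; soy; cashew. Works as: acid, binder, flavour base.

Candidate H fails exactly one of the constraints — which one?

tree-nut-free

usable as a binder: satisfied
gluten-free: satisfied
vegan: satisfied
tree-nut-free: has cashew — fails
soy-free: satisfied
oat-free: satisfied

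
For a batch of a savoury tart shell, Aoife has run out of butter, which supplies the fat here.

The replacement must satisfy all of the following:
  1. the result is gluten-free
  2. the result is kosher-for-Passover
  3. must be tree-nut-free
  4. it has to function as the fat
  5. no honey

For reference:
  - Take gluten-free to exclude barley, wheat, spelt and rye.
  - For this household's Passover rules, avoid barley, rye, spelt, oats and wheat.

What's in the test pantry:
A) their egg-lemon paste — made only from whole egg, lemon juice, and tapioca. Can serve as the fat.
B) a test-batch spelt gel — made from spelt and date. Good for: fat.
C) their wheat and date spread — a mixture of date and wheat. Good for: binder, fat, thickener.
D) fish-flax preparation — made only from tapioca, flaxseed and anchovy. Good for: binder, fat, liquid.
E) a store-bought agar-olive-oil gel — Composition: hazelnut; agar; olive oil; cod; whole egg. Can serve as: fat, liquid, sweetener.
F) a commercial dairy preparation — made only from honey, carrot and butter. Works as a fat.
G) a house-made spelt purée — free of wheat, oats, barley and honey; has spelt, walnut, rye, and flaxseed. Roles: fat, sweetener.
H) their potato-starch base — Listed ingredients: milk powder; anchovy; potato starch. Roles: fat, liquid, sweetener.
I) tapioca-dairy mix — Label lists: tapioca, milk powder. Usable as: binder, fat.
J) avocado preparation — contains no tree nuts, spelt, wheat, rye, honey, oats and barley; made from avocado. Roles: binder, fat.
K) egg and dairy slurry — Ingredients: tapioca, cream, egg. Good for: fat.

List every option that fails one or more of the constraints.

A: no honey, no tree nuts — OK
B: has spelt, so not gluten-free; has spelt, so not kosher-for-Passover — no
C: has wheat, so not gluten-free; has wheat, so not kosher-for-Passover — reject
D: only anchovy, flaxseed and tapioca; none excluded — valid
E: has hazelnut, so not tree-nut-free — reject
F: has honey, so not honey-free — out
G: has rye, so not gluten-free; has rye, so not kosher-for-Passover (and 1 more) — reject
H: works as a fat, gluten-free, no tree nuts — keep
I: all constraints satisfied — keep
J: no tree nuts, gluten-free — valid
K: nothing on the exclusion list — valid

B, C, E, F, G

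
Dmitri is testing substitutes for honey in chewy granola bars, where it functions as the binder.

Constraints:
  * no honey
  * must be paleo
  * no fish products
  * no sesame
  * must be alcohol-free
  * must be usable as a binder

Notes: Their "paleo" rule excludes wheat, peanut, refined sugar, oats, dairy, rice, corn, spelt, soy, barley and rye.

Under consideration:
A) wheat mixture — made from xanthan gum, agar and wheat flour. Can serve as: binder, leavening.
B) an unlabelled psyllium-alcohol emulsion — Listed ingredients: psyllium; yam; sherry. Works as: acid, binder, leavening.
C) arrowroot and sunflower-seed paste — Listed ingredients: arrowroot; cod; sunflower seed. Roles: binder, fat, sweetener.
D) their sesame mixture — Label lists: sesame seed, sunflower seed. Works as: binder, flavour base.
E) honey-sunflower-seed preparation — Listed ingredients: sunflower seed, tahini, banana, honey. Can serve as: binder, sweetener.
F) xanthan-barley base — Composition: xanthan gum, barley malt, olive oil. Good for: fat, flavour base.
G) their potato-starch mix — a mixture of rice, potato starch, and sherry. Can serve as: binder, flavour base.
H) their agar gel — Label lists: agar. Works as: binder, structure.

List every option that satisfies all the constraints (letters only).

H

A: has wheat flour, so not paleo — no
B: has sherry, so not alcohol-free — no
C: has cod, so not fish-free — out
D: has sesame seed, so not sesame-free — reject
E: has tahini, so not sesame-free; has honey, so not honey-free — out
F: not usable as a binder; has barley malt, so not paleo — out
G: has rice, so not paleo; has sherry, so not alcohol-free — no
H: only agar; none excluded — valid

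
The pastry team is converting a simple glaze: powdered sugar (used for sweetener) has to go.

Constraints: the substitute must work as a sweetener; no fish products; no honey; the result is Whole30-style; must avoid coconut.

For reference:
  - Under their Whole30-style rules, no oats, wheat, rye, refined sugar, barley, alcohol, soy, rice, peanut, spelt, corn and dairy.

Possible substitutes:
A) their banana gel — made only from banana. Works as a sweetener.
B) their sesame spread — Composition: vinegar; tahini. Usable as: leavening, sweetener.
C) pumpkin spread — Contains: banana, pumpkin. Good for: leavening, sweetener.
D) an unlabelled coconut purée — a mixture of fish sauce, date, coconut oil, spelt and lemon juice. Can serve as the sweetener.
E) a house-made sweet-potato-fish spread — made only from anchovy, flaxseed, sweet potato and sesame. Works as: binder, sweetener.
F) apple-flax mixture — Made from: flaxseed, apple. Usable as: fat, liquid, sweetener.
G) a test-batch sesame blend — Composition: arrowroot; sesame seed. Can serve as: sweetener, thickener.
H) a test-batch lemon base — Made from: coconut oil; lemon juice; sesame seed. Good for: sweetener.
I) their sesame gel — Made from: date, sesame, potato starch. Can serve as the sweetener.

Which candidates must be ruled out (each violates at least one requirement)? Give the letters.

D, E, H

A: nothing on the exclusion list — OK
B: only tahini and vinegar; none excluded — OK
C: nothing on the exclusion list — valid
D: has spelt, so not Whole30-style; has fish sauce, so not fish-free (and 1 more) — no
E: has anchovy, so not fish-free — reject
F: every rule checks out — OK
G: only sesame seed and arrowroot; none excluded — OK
H: has coconut oil, so not coconut-free — no
I: all constraints satisfied — valid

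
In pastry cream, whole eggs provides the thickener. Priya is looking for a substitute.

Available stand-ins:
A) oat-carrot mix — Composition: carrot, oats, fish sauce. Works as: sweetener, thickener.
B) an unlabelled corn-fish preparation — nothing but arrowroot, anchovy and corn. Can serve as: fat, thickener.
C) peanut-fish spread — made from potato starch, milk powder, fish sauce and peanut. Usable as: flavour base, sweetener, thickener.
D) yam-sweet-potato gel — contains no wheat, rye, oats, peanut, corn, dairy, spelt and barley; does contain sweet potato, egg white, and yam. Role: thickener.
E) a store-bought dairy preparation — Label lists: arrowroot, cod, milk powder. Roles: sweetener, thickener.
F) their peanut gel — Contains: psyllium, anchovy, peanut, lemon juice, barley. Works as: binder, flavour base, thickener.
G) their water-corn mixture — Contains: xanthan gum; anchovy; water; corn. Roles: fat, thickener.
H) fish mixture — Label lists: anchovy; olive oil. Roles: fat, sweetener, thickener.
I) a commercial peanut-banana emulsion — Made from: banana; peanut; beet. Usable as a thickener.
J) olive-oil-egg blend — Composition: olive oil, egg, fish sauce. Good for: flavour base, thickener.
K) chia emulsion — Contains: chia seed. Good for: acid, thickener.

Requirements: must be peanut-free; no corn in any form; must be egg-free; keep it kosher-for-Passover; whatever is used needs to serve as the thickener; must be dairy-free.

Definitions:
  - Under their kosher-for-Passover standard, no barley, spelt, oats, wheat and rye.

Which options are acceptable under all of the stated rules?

A: has oats, so not kosher-for-Passover — out
B: has corn, so not corn-free — reject
C: has peanut, so not peanut-free; has milk powder, so not dairy-free — reject
D: has egg white, so not egg-free — reject
E: has milk powder, so not dairy-free — reject
F: has barley, so not kosher-for-Passover; has peanut, so not peanut-free — no
G: has corn, so not corn-free — no
H: only anchovy and olive oil; none excluded — keep
I: has peanut, so not peanut-free — out
J: has egg, so not egg-free — no
K: no dairy, no peanut — keep

H, K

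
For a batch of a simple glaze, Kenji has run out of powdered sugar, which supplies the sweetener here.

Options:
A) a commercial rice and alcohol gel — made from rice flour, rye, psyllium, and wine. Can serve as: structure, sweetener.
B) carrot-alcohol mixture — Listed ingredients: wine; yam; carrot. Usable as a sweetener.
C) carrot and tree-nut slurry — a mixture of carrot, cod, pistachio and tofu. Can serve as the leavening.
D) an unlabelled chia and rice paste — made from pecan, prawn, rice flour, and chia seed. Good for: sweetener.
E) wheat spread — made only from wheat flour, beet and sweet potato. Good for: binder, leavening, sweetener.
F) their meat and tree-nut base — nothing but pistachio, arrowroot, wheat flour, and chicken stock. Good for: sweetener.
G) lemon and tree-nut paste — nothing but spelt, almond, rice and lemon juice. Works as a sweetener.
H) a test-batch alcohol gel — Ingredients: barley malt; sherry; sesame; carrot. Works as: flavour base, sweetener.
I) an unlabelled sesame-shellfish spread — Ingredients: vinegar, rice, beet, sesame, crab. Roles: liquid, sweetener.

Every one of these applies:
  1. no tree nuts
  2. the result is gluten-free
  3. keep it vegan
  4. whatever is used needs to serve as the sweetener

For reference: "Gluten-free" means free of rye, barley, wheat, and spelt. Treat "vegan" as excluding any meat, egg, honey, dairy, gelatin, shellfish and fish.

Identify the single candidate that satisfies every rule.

A: has rye, so not gluten-free — reject
B: all constraints satisfied — keep
C: not usable as a sweetener; has cod, so not vegan (and 1 more) — reject
D: has prawn, so not vegan; has pecan, so not tree-nut-free — no
E: has wheat flour, so not gluten-free — no
F: has wheat flour, so not gluten-free; has chicken stock, so not vegan (and 1 more) — no
G: has spelt, so not gluten-free; has almond, so not tree-nut-free — out
H: has barley malt, so not gluten-free — reject
I: has crab, so not vegan — no

B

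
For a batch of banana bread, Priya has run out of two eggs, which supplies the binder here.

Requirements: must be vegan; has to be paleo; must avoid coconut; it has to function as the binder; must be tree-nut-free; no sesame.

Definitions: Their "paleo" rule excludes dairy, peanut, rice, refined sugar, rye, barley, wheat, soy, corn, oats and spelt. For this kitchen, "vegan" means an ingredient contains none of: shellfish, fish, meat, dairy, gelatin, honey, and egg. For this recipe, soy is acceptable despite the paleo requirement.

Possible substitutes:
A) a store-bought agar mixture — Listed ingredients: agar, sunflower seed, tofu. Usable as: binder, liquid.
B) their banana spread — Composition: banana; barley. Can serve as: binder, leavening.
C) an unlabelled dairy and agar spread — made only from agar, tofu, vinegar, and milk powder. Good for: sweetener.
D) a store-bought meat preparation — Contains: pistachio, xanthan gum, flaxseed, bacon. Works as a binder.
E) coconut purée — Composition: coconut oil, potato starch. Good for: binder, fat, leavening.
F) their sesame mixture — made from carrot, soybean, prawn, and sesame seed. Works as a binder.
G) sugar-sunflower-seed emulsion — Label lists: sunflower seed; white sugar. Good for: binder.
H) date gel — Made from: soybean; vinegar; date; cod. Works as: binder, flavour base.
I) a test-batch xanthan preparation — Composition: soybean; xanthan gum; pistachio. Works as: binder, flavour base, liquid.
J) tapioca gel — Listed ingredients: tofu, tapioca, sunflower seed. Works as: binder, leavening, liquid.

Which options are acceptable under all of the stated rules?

A: soy is permitted under the paleo carve-out; nothing else excluded — valid
B: has barley, so not paleo — no
C: not usable as a binder; has milk powder, so not paleo (and 1 more) — no
D: has bacon, so not vegan; has pistachio, so not tree-nut-free — no
E: has coconut oil, so not coconut-free — out
F: has prawn, so not vegan; has sesame seed, so not sesame-free — no
G: has white sugar, so not paleo — no
H: has cod, so not vegan — out
I: has pistachio, so not tree-nut-free — no
J: soy is permitted under the paleo carve-out; nothing else excluded — keep

A, J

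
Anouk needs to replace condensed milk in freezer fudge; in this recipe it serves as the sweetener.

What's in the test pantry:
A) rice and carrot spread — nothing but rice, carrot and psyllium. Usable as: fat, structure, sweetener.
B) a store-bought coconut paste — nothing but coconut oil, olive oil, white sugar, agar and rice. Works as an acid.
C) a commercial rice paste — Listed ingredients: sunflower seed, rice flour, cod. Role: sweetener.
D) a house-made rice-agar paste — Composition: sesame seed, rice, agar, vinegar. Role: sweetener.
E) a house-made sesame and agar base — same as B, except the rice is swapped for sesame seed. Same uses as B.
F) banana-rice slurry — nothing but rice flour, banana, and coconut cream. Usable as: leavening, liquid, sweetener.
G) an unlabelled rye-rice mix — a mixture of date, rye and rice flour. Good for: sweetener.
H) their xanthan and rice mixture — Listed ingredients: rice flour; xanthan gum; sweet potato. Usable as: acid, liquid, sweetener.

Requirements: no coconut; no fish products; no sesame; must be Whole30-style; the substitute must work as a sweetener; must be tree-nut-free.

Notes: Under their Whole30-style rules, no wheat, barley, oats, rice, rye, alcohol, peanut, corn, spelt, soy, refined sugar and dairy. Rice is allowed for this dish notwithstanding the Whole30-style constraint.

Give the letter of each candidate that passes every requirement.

A, H

A: rice is permitted under the Whole30-style carve-out; nothing else excluded — keep
B: not usable as a sweetener; has white sugar, so not Whole30-style (and 1 more) — no
C: has cod, so not fish-free — out
D: has sesame seed, so not sesame-free — no
E: not usable as a sweetener; has white sugar, so not Whole30-style (and 2 more) — reject
F: has coconut cream, so not coconut-free — no
G: has rye, so not Whole30-style — out
H: rice is permitted under the Whole30-style carve-out; nothing else excluded — OK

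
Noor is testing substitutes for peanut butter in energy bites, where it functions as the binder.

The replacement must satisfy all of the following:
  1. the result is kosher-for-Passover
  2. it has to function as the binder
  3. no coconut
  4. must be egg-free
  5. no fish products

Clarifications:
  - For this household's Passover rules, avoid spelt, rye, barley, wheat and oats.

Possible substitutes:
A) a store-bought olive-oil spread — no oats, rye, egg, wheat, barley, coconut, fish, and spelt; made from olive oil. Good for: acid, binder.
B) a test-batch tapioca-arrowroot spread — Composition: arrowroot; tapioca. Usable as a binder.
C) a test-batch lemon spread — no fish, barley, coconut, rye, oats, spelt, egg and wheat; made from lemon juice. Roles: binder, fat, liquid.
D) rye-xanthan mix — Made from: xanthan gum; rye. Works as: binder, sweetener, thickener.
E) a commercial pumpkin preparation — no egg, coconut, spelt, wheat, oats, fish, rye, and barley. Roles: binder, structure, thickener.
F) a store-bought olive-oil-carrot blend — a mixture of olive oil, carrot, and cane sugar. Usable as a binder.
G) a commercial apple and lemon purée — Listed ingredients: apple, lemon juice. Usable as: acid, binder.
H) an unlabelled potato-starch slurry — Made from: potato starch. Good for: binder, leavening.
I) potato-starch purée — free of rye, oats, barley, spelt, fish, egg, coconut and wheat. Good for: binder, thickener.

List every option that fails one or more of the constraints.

A: no egg, no fish — OK
B: every rule checks out — valid
C: nothing on the exclusion list — valid
D: has rye, so not kosher-for-Passover — no
E: works as a binder, no fish, kosher-for-Passover — OK
F: only cane sugar, carrot, and olive oil; none excluded — OK
G: works as a binder, no coconut, no egg — keep
H: only potato starch; none excluded — OK
I: no coconut, kosher-for-Passover — keep

D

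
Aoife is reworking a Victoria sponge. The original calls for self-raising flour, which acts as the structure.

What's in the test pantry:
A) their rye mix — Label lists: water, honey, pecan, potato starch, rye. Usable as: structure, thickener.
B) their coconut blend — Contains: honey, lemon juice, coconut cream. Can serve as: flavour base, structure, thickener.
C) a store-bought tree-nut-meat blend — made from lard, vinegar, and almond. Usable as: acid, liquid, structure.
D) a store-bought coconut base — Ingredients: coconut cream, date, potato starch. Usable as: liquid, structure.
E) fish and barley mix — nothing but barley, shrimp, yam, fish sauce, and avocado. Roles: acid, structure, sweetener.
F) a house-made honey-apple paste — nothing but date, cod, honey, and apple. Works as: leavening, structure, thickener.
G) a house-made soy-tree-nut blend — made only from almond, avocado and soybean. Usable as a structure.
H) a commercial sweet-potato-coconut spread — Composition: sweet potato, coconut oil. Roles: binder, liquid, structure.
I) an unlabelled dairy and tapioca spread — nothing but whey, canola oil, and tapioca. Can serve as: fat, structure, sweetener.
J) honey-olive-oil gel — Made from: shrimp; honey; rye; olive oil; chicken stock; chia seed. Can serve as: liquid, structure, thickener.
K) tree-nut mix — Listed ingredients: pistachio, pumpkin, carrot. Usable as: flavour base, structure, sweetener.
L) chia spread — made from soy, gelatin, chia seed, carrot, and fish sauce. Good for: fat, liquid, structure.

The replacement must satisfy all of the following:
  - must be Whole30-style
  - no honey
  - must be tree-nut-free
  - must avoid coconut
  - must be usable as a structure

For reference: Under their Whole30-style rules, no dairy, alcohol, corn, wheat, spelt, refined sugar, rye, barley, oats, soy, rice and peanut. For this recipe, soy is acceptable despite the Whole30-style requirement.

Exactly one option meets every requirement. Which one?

A: has rye, so not Whole30-style; has honey, so not honey-free (and 1 more) — out
B: has honey, so not honey-free; has coconut cream, so not coconut-free — reject
C: has almond, so not tree-nut-free — out
D: has coconut cream, so not coconut-free — reject
E: has barley, so not Whole30-style — no
F: has honey, so not honey-free — reject
G: has almond, so not tree-nut-free — out
H: has coconut oil, so not coconut-free — reject
I: has whey, so not Whole30-style — reject
J: has rye, so not Whole30-style; has honey, so not honey-free — out
K: has pistachio, so not tree-nut-free — no
L: soy is permitted under the Whole30-style carve-out; nothing else excluded — valid

L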